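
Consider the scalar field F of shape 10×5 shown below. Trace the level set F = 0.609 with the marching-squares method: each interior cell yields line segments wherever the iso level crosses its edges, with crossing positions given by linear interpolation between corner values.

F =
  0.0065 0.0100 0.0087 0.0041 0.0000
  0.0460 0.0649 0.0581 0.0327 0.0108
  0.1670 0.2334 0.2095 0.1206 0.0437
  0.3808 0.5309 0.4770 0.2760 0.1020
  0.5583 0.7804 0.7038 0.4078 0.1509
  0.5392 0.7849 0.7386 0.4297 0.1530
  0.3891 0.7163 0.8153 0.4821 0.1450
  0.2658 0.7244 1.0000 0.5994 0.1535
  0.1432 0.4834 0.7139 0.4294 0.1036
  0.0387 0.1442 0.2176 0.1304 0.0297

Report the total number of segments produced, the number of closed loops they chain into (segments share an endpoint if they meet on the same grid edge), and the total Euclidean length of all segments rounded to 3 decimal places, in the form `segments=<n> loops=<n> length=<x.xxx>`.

segments=14 loops=1 length=12.151

cell (3,0): code 0100 → (3.313,1.000)–(4.000,0.228)
cell (3,1): code 1100 → (3.582,2.000)–(3.313,1.000)
cell (3,2): code 1000 → (4.000,2.320)–(3.582,2.000)
cell (4,0): code 0110 → (4.000,0.228)–(5.000,0.284)
cell (4,2): code 1001 → (5.000,2.420)–(4.000,2.320)
cell (5,0): code 0110 → (5.000,0.284)–(6.000,0.672)
cell (5,2): code 1001 → (6.000,2.619)–(5.000,2.420)
cell (6,0): code 0110 → (6.000,0.672)–(7.000,0.748)
cell (6,2): code 1001 → (7.000,2.976)–(6.000,2.619)
cell (7,0): code 0010 → (7.000,0.748)–(7.479,1.000)
cell (7,1): code 0111 → (7.479,1.000)–(8.000,1.545)
cell (7,2): code 1001 → (8.000,2.369)–(7.000,2.976)
cell (8,1): code 0010 → (8.000,1.545)–(8.211,2.000)
cell (8,2): code 0001 → (8.211,2.000)–(8.000,2.369)
total: 14 segments, chained into 1 closed loop(s), length Σ = 12.150528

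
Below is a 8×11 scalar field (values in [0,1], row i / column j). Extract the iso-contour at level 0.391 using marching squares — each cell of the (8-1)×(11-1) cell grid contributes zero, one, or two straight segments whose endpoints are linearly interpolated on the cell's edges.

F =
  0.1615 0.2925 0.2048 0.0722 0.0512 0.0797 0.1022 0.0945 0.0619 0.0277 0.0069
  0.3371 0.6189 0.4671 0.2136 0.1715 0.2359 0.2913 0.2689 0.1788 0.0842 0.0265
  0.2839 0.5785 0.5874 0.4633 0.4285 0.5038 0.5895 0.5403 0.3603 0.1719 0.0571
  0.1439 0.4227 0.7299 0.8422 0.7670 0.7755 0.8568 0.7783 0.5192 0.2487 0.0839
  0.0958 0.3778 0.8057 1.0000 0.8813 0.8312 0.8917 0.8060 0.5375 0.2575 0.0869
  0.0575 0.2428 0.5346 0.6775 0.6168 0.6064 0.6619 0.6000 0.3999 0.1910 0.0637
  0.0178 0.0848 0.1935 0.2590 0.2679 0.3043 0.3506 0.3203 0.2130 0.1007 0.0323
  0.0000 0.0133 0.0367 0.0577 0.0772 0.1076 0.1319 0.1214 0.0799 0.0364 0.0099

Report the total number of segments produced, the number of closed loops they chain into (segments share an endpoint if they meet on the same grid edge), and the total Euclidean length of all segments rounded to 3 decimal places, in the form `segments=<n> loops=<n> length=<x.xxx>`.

cell (0,0): code 0100 → (0.302,1.000)–(1.000,0.191)
cell (0,1): code 1100 → (0.710,2.000)–(0.302,1.000)
cell (0,2): code 1000 → (1.000,2.300)–(0.710,2.000)
cell (1,0): code 0110 → (1.000,0.191)–(2.000,0.364)
cell (1,2): code 1101 → (1.710,3.000)–(1.000,2.300)
cell (1,3): code 1100 → (1.854,4.000)–(1.710,3.000)
cell (1,4): code 1100 → (1.579,5.000)–(1.854,4.000)
cell (1,5): code 1100 → (1.334,6.000)–(1.579,5.000)
cell (1,6): code 1100 → (1.450,7.000)–(1.334,6.000)
cell (1,7): code 1000 → (2.000,7.829)–(1.450,7.000)
cell (2,0): code 0110 → (2.000,0.364)–(3.000,0.886)
cell (2,7): code 1101 → (2.193,8.000)–(2.000,7.829)
cell (2,8): code 1000 → (3.000,8.474)–(2.193,8.000)
cell (3,0): code 0010 → (3.000,0.886)–(3.706,1.000)
cell (3,1): code 0111 → (3.706,1.000)–(4.000,1.031)
cell (3,8): code 1001 → (4.000,8.523)–(3.000,8.474)
cell (4,1): code 0110 → (4.000,1.031)–(5.000,1.508)
cell (4,8): code 1001 → (5.000,8.043)–(4.000,8.523)
cell (5,1): code 0010 → (5.000,1.508)–(5.421,2.000)
cell (5,2): code 0011 → (5.421,2.000)–(5.685,3.000)
cell (5,3): code 0011 → (5.685,3.000)–(5.647,4.000)
cell (5,4): code 0011 → (5.647,4.000)–(5.713,5.000)
cell (5,5): code 0011 → (5.713,5.000)–(5.870,6.000)
cell (5,6): code 0011 → (5.870,6.000)–(5.747,7.000)
cell (5,7): code 0011 → (5.747,7.000)–(5.048,8.000)
cell (5,8): code 0001 → (5.048,8.000)–(5.000,8.043)
total: 26 segments, chained into 1 closed loop(s), length Σ = 23.196769

segments=26 loops=1 length=23.197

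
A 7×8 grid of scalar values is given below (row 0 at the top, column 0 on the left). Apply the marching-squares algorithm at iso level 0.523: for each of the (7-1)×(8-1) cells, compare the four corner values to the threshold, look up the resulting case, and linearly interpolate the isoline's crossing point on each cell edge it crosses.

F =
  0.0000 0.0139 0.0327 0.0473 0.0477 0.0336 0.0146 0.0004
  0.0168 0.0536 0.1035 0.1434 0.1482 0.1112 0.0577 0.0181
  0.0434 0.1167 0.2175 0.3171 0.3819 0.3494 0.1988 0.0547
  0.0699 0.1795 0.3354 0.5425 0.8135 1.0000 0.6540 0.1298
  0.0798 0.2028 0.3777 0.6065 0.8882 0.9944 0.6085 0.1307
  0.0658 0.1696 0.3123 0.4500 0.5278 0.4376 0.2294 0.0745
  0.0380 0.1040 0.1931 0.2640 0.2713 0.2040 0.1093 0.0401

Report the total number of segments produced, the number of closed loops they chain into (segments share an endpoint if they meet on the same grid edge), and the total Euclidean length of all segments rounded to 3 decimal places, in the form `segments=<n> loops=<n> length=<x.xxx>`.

segments=14 loops=1 length=10.043

cell (2,2): code 0100 → (2.913,3.000)–(3.000,2.906)
cell (2,3): code 1100 → (2.327,4.000)–(2.913,3.000)
cell (2,4): code 1100 → (2.267,5.000)–(2.327,4.000)
cell (2,5): code 1100 → (2.712,6.000)–(2.267,5.000)
cell (2,6): code 1000 → (3.000,6.250)–(2.712,6.000)
cell (3,2): code 0110 → (3.000,2.906)–(4.000,2.635)
cell (3,6): code 1001 → (4.000,6.179)–(3.000,6.250)
cell (4,2): code 0010 → (4.000,2.635)–(4.534,3.000)
cell (4,3): code 0111 → (4.534,3.000)–(5.000,3.938)
cell (4,4): code 1011 → (5.000,4.053)–(4.847,5.000)
cell (4,5): code 0011 → (4.847,5.000)–(4.226,6.000)
cell (4,6): code 0001 → (4.226,6.000)–(4.000,6.179)
cell (5,3): code 0010 → (5.000,3.938)–(5.019,4.000)
cell (5,4): code 0001 → (5.019,4.000)–(5.000,4.053)
total: 14 segments, chained into 1 closed loop(s), length Σ = 10.042743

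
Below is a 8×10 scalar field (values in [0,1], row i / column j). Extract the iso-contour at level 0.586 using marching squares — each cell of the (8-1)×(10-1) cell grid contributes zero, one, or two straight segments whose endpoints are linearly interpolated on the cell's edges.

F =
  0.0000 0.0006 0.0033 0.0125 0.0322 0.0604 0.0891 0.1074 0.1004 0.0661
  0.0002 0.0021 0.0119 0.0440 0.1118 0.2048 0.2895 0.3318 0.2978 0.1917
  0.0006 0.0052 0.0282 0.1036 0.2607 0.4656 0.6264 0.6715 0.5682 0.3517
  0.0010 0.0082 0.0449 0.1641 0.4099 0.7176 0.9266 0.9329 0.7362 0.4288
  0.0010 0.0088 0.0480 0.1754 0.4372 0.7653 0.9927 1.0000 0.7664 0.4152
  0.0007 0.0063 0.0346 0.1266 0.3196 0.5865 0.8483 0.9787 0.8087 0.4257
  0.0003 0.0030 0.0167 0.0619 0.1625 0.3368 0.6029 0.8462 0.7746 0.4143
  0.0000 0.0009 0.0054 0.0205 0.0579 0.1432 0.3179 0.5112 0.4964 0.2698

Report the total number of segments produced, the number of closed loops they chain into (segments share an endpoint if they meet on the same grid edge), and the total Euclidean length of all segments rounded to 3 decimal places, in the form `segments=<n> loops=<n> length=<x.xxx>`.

segments=18 loops=1 length=14.637

cell (1,5): code 0100 → (1.880,6.000)–(2.000,5.749)
cell (1,6): code 1100 → (1.748,7.000)–(1.880,6.000)
cell (1,7): code 1000 → (2.000,7.828)–(1.748,7.000)
cell (2,4): code 0100 → (2.478,5.000)–(3.000,4.572)
cell (2,5): code 1110 → (2.000,5.749)–(2.478,5.000)
cell (2,7): code 1101 → (2.106,8.000)–(2.000,7.828)
cell (2,8): code 1000 → (3.000,8.489)–(2.106,8.000)
cell (3,4): code 0110 → (3.000,4.572)–(4.000,4.454)
cell (3,8): code 1001 → (4.000,8.514)–(3.000,8.489)
cell (4,4): code 0110 → (4.000,4.454)–(5.000,4.998)
cell (4,8): code 1001 → (5.000,8.581)–(4.000,8.514)
cell (5,4): code 0010 → (5.000,4.998)–(5.002,5.000)
cell (5,5): code 0111 → (5.002,5.000)–(6.000,5.936)
cell (5,8): code 1001 → (6.000,8.523)–(5.000,8.581)
cell (6,5): code 0010 → (6.000,5.936)–(6.059,6.000)
cell (6,6): code 0011 → (6.059,6.000)–(6.777,7.000)
cell (6,7): code 0011 → (6.777,7.000)–(6.678,8.000)
cell (6,8): code 0001 → (6.678,8.000)–(6.000,8.523)
total: 18 segments, chained into 1 closed loop(s), length Σ = 14.636806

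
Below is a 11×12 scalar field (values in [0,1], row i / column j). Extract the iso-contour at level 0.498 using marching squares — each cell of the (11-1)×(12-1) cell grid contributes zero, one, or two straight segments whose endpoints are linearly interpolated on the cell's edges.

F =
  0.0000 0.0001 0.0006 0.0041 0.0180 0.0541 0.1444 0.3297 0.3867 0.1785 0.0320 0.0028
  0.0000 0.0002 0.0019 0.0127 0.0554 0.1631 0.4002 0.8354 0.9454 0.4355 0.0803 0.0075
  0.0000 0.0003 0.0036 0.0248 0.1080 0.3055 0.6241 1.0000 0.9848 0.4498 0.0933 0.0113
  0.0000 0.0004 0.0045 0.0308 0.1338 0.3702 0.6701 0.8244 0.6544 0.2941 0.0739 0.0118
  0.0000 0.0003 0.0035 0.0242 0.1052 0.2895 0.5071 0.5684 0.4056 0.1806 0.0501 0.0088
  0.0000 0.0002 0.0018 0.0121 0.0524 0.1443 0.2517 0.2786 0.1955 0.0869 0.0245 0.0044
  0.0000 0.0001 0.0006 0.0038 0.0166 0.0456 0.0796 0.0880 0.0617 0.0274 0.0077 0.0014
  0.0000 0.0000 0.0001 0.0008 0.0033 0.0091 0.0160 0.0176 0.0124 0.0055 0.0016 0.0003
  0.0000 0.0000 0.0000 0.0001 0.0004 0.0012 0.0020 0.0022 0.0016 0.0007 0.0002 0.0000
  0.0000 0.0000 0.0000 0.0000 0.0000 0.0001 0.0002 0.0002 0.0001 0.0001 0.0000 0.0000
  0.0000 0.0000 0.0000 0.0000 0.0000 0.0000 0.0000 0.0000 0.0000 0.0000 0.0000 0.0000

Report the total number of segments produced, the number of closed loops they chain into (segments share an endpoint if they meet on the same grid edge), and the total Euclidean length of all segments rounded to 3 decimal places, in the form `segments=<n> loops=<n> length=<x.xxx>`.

segments=14 loops=1 length=11.670

cell (0,6): code 0100 → (0.333,7.000)–(1.000,6.225)
cell (0,7): code 1100 → (0.199,8.000)–(0.333,7.000)
cell (0,8): code 1000 → (1.000,8.877)–(0.199,8.000)
cell (1,5): code 0100 → (1.437,6.000)–(2.000,5.604)
cell (1,6): code 1110 → (1.000,6.225)–(1.437,6.000)
cell (1,8): code 1001 → (2.000,8.910)–(1.000,8.877)
cell (2,5): code 0110 → (2.000,5.604)–(3.000,5.426)
cell (2,8): code 1001 → (3.000,8.434)–(2.000,8.910)
cell (3,5): code 0110 → (3.000,5.426)–(4.000,5.958)
cell (3,7): code 1011 → (4.000,7.432)–(3.629,8.000)
cell (3,8): code 0001 → (3.629,8.000)–(3.000,8.434)
cell (4,5): code 0010 → (4.000,5.958)–(4.036,6.000)
cell (4,6): code 0011 → (4.036,6.000)–(4.243,7.000)
cell (4,7): code 0001 → (4.243,7.000)–(4.000,7.432)
total: 14 segments, chained into 1 closed loop(s), length Σ = 11.670035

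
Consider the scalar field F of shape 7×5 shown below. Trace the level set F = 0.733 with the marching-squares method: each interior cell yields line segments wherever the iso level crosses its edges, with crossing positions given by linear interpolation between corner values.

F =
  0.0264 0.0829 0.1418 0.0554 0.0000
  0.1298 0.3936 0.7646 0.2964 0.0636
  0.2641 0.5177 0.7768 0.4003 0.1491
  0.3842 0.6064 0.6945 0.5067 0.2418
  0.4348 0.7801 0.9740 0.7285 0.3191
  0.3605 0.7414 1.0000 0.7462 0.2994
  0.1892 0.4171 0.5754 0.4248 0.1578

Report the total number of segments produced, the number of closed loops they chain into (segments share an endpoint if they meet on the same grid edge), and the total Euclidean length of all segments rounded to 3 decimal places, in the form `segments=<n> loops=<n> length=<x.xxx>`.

cell (0,1): code 0100 → (0.949,2.000)–(1.000,1.915)
cell (0,2): code 1000 → (1.000,2.067)–(0.949,2.000)
cell (1,1): code 0110 → (1.000,1.915)–(2.000,1.831)
cell (1,2): code 1001 → (2.000,2.116)–(1.000,2.067)
cell (2,1): code 0010 → (2.000,1.831)–(2.532,2.000)
cell (2,2): code 0001 → (2.532,2.000)–(2.000,2.116)
cell (3,0): code 0100 → (3.729,1.000)–(4.000,0.864)
cell (3,1): code 1100 → (3.138,2.000)–(3.729,1.000)
cell (3,2): code 1000 → (4.000,2.982)–(3.138,2.000)
cell (4,0): code 0110 → (4.000,0.864)–(5.000,0.978)
cell (4,2): code 1101 → (4.254,3.000)–(4.000,2.982)
cell (4,3): code 1000 → (5.000,3.030)–(4.254,3.000)
cell (5,0): code 0010 → (5.000,0.978)–(5.026,1.000)
cell (5,1): code 0011 → (5.026,1.000)–(5.629,2.000)
cell (5,2): code 0011 → (5.629,2.000)–(5.041,3.000)
cell (5,3): code 0001 → (5.041,3.000)–(5.000,3.030)
total: 16 segments, chained into 2 closed loop(s), length Σ = 10.483210

segments=16 loops=2 length=10.483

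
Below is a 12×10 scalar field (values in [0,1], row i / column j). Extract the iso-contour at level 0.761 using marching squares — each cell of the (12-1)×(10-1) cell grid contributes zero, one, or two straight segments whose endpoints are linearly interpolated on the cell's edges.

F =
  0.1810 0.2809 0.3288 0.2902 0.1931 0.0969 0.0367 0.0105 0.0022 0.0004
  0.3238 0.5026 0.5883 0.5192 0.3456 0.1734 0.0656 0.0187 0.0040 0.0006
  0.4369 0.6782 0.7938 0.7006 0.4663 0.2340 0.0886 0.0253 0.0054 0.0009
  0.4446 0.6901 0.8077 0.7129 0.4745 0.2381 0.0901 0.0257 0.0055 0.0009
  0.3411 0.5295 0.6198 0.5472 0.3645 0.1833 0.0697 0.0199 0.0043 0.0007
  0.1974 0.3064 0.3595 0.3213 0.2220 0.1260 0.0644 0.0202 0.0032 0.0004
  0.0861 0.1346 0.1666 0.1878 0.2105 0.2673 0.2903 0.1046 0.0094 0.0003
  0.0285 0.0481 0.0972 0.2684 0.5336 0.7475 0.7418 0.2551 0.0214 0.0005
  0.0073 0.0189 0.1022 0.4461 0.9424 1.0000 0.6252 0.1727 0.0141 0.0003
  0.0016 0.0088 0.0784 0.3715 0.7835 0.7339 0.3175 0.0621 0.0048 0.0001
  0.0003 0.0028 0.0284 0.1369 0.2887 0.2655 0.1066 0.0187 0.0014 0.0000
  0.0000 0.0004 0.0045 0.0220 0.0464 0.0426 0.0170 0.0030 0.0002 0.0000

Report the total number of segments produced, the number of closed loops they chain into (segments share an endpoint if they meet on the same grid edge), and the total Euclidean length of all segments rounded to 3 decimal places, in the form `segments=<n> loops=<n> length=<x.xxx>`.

cell (1,1): code 0100 → (1.840,2.000)–(2.000,1.716)
cell (1,2): code 1000 → (2.000,2.352)–(1.840,2.000)
cell (2,1): code 0110 → (2.000,1.716)–(3.000,1.603)
cell (2,2): code 1001 → (3.000,2.493)–(2.000,2.352)
cell (3,1): code 0010 → (3.000,1.603)–(3.249,2.000)
cell (3,2): code 0001 → (3.249,2.000)–(3.000,2.493)
cell (7,3): code 0100 → (7.556,4.000)–(8.000,3.634)
cell (7,4): code 1100 → (7.053,5.000)–(7.556,4.000)
cell (7,5): code 1000 → (8.000,5.638)–(7.053,5.000)
cell (8,3): code 0110 → (8.000,3.634)–(9.000,3.945)
cell (8,4): code 1011 → (9.000,4.454)–(8.898,5.000)
cell (8,5): code 0001 → (8.898,5.000)–(8.000,5.638)
cell (9,3): code 0010 → (9.000,3.945)–(9.045,4.000)
cell (9,4): code 0001 → (9.045,4.000)–(9.000,4.454)
total: 14 segments, chained into 2 closed loop(s), length Σ = 9.815410

segments=14 loops=2 length=9.815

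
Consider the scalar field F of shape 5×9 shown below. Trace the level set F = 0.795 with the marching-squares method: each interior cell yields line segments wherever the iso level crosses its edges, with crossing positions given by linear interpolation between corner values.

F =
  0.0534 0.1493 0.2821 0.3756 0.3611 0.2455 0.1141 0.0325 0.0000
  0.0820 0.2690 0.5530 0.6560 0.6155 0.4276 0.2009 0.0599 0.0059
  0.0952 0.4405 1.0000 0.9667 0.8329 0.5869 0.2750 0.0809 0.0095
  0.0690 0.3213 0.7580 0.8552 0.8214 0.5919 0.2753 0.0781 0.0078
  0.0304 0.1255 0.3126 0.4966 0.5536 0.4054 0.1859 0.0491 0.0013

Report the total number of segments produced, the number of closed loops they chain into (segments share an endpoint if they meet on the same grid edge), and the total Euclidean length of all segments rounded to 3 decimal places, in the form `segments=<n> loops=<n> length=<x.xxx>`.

segments=10 loops=1 length=7.023

cell (1,1): code 0100 → (1.541,2.000)–(2.000,1.634)
cell (1,2): code 1100 → (1.447,3.000)–(1.541,2.000)
cell (1,3): code 1100 → (1.826,4.000)–(1.447,3.000)
cell (1,4): code 1000 → (2.000,4.154)–(1.826,4.000)
cell (2,1): code 0010 → (2.000,1.634)–(2.847,2.000)
cell (2,2): code 0111 → (2.847,2.000)–(3.000,2.381)
cell (2,4): code 1001 → (3.000,4.115)–(2.000,4.154)
cell (3,2): code 0010 → (3.000,2.381)–(3.168,3.000)
cell (3,3): code 0011 → (3.168,3.000)–(3.099,4.000)
cell (3,4): code 0001 → (3.099,4.000)–(3.000,4.115)
total: 10 segments, chained into 1 closed loop(s), length Σ = 7.022739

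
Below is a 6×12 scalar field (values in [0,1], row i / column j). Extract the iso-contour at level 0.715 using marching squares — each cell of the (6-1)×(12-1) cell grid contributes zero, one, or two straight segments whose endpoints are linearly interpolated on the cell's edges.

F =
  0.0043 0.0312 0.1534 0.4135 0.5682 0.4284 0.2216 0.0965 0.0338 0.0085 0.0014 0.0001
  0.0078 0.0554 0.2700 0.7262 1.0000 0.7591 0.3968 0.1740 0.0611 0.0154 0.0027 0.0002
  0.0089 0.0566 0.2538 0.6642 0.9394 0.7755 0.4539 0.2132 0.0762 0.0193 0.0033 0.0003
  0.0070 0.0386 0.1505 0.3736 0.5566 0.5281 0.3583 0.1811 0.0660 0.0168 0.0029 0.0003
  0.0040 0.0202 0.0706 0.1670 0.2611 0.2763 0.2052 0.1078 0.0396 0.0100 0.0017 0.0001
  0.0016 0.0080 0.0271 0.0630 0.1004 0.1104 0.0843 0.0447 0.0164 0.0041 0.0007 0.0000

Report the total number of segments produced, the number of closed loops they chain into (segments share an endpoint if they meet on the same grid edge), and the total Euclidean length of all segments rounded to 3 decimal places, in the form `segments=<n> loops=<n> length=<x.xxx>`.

segments=10 loops=1 length=6.927

cell (0,2): code 0100 → (0.964,3.000)–(1.000,2.975)
cell (0,3): code 1100 → (0.340,4.000)–(0.964,3.000)
cell (0,4): code 1100 → (0.867,5.000)–(0.340,4.000)
cell (0,5): code 1000 → (1.000,5.122)–(0.867,5.000)
cell (1,2): code 0010 → (1.000,2.975)–(1.181,3.000)
cell (1,3): code 0111 → (1.181,3.000)–(2.000,3.185)
cell (1,5): code 1001 → (2.000,5.188)–(1.000,5.122)
cell (2,3): code 0010 → (2.000,3.185)–(2.586,4.000)
cell (2,4): code 0011 → (2.586,4.000)–(2.245,5.000)
cell (2,5): code 0001 → (2.245,5.000)–(2.000,5.188)
total: 10 segments, chained into 1 closed loop(s), length Σ = 6.926962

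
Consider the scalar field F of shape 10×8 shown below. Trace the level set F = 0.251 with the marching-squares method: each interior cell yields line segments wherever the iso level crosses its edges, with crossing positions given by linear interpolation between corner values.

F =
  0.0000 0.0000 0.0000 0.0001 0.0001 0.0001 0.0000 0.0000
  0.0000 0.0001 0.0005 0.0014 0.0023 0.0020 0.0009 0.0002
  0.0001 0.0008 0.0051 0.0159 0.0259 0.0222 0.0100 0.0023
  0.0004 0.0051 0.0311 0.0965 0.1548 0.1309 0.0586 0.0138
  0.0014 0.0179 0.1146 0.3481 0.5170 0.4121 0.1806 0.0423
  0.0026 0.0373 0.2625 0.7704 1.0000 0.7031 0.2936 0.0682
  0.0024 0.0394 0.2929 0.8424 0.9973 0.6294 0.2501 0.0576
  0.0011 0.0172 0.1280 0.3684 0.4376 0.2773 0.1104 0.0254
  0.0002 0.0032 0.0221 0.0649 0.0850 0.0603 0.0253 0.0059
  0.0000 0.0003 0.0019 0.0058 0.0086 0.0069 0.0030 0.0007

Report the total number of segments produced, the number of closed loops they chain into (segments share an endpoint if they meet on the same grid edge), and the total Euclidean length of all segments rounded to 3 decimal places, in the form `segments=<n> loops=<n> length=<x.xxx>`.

cell (3,2): code 0100 → (3.614,3.000)–(4.000,2.584)
cell (3,3): code 1100 → (3.266,4.000)–(3.614,3.000)
cell (3,4): code 1100 → (3.427,5.000)–(3.266,4.000)
cell (3,5): code 1000 → (4.000,5.696)–(3.427,5.000)
cell (4,1): code 0100 → (4.922,2.000)–(5.000,1.949)
cell (4,2): code 1110 → (4.000,2.584)–(4.922,2.000)
cell (4,5): code 1101 → (4.623,6.000)–(4.000,5.696)
cell (4,6): code 1000 → (5.000,6.189)–(4.623,6.000)
cell (5,1): code 0110 → (5.000,1.949)–(6.000,1.835)
cell (5,5): code 1011 → (6.000,5.998)–(5.979,6.000)
cell (5,6): code 0001 → (5.979,6.000)–(5.000,6.189)
cell (6,1): code 0010 → (6.000,1.835)–(6.254,2.000)
cell (6,2): code 0111 → (6.254,2.000)–(7.000,2.512)
cell (6,5): code 1001 → (7.000,5.158)–(6.000,5.998)
cell (7,2): code 0010 → (7.000,2.512)–(7.387,3.000)
cell (7,3): code 0011 → (7.387,3.000)–(7.529,4.000)
cell (7,4): code 0011 → (7.529,4.000)–(7.121,5.000)
cell (7,5): code 0001 → (7.121,5.000)–(7.000,5.158)
total: 18 segments, chained into 1 closed loop(s), length Σ = 13.290618

segments=18 loops=1 length=13.291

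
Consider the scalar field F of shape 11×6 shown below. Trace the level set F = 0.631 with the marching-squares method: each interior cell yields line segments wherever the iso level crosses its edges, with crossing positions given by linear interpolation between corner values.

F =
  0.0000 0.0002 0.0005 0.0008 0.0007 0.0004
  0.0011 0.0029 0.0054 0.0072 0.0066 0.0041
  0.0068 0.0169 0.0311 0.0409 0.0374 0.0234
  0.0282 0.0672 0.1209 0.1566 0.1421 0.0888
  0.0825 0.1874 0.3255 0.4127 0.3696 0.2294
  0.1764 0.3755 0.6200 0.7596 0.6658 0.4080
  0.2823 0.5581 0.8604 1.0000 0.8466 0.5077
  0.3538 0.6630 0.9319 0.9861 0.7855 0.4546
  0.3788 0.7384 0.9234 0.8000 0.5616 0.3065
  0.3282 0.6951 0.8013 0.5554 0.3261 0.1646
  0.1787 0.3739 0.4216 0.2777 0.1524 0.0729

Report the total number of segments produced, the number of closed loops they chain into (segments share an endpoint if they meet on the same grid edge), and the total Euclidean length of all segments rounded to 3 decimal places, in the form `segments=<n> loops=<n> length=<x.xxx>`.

segments=18 loops=1 length=13.536

cell (4,2): code 0100 → (4.629,3.000)–(5.000,2.079)
cell (4,3): code 1100 → (4.883,4.000)–(4.629,3.000)
cell (4,4): code 1000 → (5.000,4.135)–(4.883,4.000)
cell (5,1): code 0100 → (5.046,2.000)–(6.000,1.241)
cell (5,2): code 1110 → (5.000,2.079)–(5.046,2.000)
cell (5,4): code 1001 → (6.000,4.636)–(5.000,4.135)
cell (6,0): code 0100 → (6.695,1.000)–(7.000,0.897)
cell (6,1): code 1110 → (6.000,1.241)–(6.695,1.000)
cell (6,4): code 1001 → (7.000,4.467)–(6.000,4.636)
cell (7,0): code 0110 → (7.000,0.897)–(8.000,0.701)
cell (7,3): code 1011 → (8.000,3.709)–(7.690,4.000)
cell (7,4): code 0001 → (7.690,4.000)–(7.000,4.467)
cell (8,0): code 0110 → (8.000,0.701)–(9.000,0.825)
cell (8,2): code 1011 → (9.000,2.693)–(8.691,3.000)
cell (8,3): code 0001 → (8.691,3.000)–(8.000,3.709)
cell (9,0): code 0010 → (9.000,0.825)–(9.200,1.000)
cell (9,1): code 0011 → (9.200,1.000)–(9.449,2.000)
cell (9,2): code 0001 → (9.449,2.000)–(9.000,2.693)
total: 18 segments, chained into 1 closed loop(s), length Σ = 13.535966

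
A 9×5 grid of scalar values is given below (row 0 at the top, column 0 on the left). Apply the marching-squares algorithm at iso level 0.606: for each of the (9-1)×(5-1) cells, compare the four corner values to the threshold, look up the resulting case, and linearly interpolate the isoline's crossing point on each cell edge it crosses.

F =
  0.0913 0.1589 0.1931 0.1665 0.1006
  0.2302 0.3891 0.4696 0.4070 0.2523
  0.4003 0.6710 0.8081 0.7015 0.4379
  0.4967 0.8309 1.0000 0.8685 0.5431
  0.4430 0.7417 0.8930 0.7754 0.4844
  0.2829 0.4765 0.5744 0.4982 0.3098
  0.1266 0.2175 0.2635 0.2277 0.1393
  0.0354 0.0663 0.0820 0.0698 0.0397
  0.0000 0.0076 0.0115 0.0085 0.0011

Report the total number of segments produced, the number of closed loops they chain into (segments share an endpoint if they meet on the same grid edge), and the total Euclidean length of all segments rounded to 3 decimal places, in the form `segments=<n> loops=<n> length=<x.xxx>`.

cell (1,0): code 0100 → (1.769,1.000)–(2.000,0.760)
cell (1,1): code 1100 → (1.403,2.000)–(1.769,1.000)
cell (1,2): code 1100 → (1.676,3.000)–(1.403,2.000)
cell (1,3): code 1000 → (2.000,3.362)–(1.676,3.000)
cell (2,0): code 0110 → (2.000,0.760)–(3.000,0.327)
cell (2,3): code 1001 → (3.000,3.807)–(2.000,3.362)
cell (3,0): code 0110 → (3.000,0.327)–(4.000,0.546)
cell (3,3): code 1001 → (4.000,3.582)–(3.000,3.807)
cell (4,0): code 0010 → (4.000,0.546)–(4.512,1.000)
cell (4,1): code 0011 → (4.512,1.000)–(4.901,2.000)
cell (4,2): code 0011 → (4.901,2.000)–(4.611,3.000)
cell (4,3): code 0001 → (4.611,3.000)–(4.000,3.582)
total: 12 segments, chained into 1 closed loop(s), length Σ = 10.795599

segments=12 loops=1 length=10.796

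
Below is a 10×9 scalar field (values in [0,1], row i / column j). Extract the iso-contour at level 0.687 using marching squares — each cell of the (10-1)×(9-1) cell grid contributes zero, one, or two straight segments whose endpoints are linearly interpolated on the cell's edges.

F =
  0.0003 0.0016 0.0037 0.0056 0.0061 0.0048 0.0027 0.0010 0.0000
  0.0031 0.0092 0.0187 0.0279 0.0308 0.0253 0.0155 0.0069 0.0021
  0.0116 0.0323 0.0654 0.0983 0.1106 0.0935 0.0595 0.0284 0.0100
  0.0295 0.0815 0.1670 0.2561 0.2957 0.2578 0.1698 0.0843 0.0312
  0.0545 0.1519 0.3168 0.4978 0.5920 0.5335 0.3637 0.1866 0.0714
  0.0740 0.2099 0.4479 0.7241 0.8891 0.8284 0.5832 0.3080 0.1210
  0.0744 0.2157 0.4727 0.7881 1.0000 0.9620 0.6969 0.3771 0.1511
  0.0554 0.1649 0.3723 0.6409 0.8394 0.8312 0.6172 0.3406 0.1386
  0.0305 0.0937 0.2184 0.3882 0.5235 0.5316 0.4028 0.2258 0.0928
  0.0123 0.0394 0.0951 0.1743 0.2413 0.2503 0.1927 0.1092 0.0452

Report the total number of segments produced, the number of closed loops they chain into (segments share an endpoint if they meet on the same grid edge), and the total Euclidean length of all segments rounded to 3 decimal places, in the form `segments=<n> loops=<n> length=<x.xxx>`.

segments=14 loops=1 length=10.168

cell (4,2): code 0100 → (4.836,3.000)–(5.000,2.866)
cell (4,3): code 1100 → (4.320,4.000)–(4.836,3.000)
cell (4,4): code 1100 → (4.521,5.000)–(4.320,4.000)
cell (4,5): code 1000 → (5.000,5.577)–(4.521,5.000)
cell (5,2): code 0110 → (5.000,2.866)–(6.000,2.679)
cell (5,5): code 1101 → (5.913,6.000)–(5.000,5.577)
cell (5,6): code 1000 → (6.000,6.031)–(5.913,6.000)
cell (6,2): code 0010 → (6.000,2.679)–(6.687,3.000)
cell (6,3): code 0111 → (6.687,3.000)–(7.000,3.232)
cell (6,5): code 1011 → (7.000,5.674)–(6.124,6.000)
cell (6,6): code 0001 → (6.124,6.000)–(6.000,6.031)
cell (7,3): code 0010 → (7.000,3.232)–(7.482,4.000)
cell (7,4): code 0011 → (7.482,4.000)–(7.481,5.000)
cell (7,5): code 0001 → (7.481,5.000)–(7.000,5.674)
total: 14 segments, chained into 1 closed loop(s), length Σ = 10.168411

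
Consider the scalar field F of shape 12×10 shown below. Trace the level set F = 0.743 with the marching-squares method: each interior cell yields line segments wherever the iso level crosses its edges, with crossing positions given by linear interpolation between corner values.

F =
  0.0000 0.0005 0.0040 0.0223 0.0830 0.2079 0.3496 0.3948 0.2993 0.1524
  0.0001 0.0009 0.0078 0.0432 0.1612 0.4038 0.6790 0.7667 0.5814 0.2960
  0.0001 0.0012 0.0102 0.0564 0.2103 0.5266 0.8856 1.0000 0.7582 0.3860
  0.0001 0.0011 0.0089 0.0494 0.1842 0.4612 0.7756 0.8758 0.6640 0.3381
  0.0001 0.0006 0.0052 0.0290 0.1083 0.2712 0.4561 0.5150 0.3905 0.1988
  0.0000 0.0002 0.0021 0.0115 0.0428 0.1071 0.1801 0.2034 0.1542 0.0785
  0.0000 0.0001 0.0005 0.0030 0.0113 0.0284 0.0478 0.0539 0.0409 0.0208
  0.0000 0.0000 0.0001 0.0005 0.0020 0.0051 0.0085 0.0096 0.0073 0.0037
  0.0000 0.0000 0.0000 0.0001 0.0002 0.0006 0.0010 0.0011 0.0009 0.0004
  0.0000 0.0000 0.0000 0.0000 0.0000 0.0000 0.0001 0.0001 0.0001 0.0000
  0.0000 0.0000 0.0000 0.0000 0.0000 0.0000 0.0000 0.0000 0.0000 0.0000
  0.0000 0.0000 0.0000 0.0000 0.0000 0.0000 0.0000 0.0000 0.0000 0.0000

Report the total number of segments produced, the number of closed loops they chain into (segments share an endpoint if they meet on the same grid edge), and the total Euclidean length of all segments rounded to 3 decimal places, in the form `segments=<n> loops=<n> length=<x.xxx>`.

segments=12 loops=1 length=7.402

cell (0,6): code 0100 → (0.936,7.000)–(1.000,6.730)
cell (0,7): code 1000 → (1.000,7.128)–(0.936,7.000)
cell (1,5): code 0100 → (1.310,6.000)–(2.000,5.603)
cell (1,6): code 1110 → (1.000,6.730)–(1.310,6.000)
cell (1,7): code 1101 → (1.914,8.000)–(1.000,7.128)
cell (1,8): code 1000 → (2.000,8.041)–(1.914,8.000)
cell (2,5): code 0110 → (2.000,5.603)–(3.000,5.896)
cell (2,7): code 1011 → (3.000,7.627)–(2.161,8.000)
cell (2,8): code 0001 → (2.161,8.000)–(2.000,8.041)
cell (3,5): code 0010 → (3.000,5.896)–(3.102,6.000)
cell (3,6): code 0011 → (3.102,6.000)–(3.368,7.000)
cell (3,7): code 0001 → (3.368,7.000)–(3.000,7.627)
total: 12 segments, chained into 1 closed loop(s), length Σ = 7.402001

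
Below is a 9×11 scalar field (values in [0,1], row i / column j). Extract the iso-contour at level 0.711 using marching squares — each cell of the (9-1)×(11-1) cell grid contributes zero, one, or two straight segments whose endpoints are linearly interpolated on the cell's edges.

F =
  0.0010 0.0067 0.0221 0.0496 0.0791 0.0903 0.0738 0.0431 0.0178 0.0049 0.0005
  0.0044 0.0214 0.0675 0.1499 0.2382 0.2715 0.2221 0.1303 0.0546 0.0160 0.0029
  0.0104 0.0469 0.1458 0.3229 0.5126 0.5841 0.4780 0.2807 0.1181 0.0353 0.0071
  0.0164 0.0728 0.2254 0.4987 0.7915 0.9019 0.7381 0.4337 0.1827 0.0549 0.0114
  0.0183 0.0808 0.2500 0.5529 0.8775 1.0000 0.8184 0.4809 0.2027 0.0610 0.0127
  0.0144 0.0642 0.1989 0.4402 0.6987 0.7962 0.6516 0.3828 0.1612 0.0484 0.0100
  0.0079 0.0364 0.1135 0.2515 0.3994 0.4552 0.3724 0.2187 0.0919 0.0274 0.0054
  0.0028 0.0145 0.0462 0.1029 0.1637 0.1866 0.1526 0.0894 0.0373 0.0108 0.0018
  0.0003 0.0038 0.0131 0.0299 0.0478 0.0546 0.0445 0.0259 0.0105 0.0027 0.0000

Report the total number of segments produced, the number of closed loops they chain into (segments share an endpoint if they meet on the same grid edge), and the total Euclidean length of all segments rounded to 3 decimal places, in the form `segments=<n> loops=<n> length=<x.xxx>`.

segments=12 loops=1 length=8.771

cell (2,3): code 0100 → (2.711,4.000)–(3.000,3.725)
cell (2,4): code 1100 → (2.399,5.000)–(2.711,4.000)
cell (2,5): code 1100 → (2.896,6.000)–(2.399,5.000)
cell (2,6): code 1000 → (3.000,6.089)–(2.896,6.000)
cell (3,3): code 0110 → (3.000,3.725)–(4.000,3.487)
cell (3,6): code 1001 → (4.000,6.318)–(3.000,6.089)
cell (4,3): code 0010 → (4.000,3.487)–(4.931,4.000)
cell (4,4): code 0111 → (4.931,4.000)–(5.000,4.126)
cell (4,5): code 1011 → (5.000,5.589)–(4.644,6.000)
cell (4,6): code 0001 → (4.644,6.000)–(4.000,6.318)
cell (5,4): code 0010 → (5.000,4.126)–(5.250,5.000)
cell (5,5): code 0001 → (5.250,5.000)–(5.000,5.589)
total: 12 segments, chained into 1 closed loop(s), length Σ = 8.771136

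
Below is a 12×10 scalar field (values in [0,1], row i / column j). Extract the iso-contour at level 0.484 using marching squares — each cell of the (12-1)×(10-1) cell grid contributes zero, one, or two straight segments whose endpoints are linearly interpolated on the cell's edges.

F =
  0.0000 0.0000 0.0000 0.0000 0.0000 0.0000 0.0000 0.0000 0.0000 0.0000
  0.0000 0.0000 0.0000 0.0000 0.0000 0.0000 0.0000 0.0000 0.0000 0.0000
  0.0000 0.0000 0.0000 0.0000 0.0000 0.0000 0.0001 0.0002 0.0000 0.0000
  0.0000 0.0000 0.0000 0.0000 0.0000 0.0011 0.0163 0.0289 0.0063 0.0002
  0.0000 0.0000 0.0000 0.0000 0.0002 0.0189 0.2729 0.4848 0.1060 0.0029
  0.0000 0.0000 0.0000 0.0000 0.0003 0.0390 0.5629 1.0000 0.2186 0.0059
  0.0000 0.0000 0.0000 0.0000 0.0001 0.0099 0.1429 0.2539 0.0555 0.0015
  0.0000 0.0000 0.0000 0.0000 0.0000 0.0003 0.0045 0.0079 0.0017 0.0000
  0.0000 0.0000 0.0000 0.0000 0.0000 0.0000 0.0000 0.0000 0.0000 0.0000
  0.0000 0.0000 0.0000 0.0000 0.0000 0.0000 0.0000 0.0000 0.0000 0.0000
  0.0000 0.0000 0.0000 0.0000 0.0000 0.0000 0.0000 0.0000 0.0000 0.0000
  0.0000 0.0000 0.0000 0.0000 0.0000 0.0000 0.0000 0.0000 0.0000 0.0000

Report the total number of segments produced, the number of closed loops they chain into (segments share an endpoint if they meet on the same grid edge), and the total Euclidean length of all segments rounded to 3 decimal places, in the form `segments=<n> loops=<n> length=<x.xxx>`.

cell (3,6): code 0100 → (3.998,7.000)–(4.000,6.996)
cell (3,7): code 1000 → (4.000,7.002)–(3.998,7.000)
cell (4,5): code 0100 → (4.728,6.000)–(5.000,5.849)
cell (4,6): code 1110 → (4.000,6.996)–(4.728,6.000)
cell (4,7): code 1001 → (5.000,7.660)–(4.000,7.002)
cell (5,5): code 0010 → (5.000,5.849)–(5.188,6.000)
cell (5,6): code 0011 → (5.188,6.000)–(5.692,7.000)
cell (5,7): code 0001 → (5.692,7.000)–(5.000,7.660)
total: 8 segments, chained into 1 closed loop(s), length Σ = 5.065621

segments=8 loops=1 length=5.066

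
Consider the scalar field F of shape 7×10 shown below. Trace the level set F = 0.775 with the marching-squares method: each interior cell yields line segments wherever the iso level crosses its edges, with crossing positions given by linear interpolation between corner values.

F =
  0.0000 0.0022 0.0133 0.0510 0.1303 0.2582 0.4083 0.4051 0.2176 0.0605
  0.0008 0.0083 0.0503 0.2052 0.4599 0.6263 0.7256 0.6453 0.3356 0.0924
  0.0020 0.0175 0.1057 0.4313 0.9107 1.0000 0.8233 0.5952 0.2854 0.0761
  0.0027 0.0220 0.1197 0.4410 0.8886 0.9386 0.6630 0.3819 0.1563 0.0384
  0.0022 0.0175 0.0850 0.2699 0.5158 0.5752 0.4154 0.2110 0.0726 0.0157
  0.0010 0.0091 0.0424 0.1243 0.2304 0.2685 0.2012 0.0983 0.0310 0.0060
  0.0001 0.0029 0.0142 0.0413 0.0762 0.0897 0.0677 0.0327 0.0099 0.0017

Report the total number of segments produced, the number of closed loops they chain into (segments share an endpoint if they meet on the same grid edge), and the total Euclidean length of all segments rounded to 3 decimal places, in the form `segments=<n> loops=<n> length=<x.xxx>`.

cell (1,3): code 0100 → (1.699,4.000)–(2.000,3.717)
cell (1,4): code 1100 → (1.398,5.000)–(1.699,4.000)
cell (1,5): code 1100 → (1.506,6.000)–(1.398,5.000)
cell (1,6): code 1000 → (2.000,6.212)–(1.506,6.000)
cell (2,3): code 0110 → (2.000,3.717)–(3.000,3.746)
cell (2,5): code 1011 → (3.000,5.594)–(2.301,6.000)
cell (2,6): code 0001 → (2.301,6.000)–(2.000,6.212)
cell (3,3): code 0010 → (3.000,3.746)–(3.305,4.000)
cell (3,4): code 0011 → (3.305,4.000)–(3.450,5.000)
cell (3,5): code 0001 → (3.450,5.000)–(3.000,5.594)
total: 10 segments, chained into 1 closed loop(s), length Σ = 7.330233

segments=10 loops=1 length=7.330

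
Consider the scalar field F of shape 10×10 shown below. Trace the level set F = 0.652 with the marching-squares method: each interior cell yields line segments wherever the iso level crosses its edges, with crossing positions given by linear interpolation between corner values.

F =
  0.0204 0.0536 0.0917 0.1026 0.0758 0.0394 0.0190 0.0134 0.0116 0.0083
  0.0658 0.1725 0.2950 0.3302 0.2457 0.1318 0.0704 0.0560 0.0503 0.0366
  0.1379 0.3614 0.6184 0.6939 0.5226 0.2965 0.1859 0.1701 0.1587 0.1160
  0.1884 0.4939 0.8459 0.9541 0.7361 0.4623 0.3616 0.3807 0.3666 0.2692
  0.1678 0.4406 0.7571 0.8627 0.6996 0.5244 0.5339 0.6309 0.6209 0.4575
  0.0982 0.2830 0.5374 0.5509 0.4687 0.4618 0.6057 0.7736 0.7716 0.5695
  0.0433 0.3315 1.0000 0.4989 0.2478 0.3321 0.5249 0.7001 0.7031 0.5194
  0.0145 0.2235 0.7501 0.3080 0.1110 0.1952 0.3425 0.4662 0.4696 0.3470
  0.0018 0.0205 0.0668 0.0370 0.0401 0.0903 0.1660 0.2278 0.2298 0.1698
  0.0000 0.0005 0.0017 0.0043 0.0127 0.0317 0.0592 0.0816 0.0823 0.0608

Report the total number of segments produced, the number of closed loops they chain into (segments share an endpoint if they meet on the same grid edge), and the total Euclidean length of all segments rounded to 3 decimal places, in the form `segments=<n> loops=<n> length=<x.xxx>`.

segments=26 loops=3 length=20.411

cell (1,2): code 0100 → (1.885,3.000)–(2.000,2.445)
cell (1,3): code 1000 → (2.000,3.245)–(1.885,3.000)
cell (2,1): code 0100 → (2.148,2.000)–(3.000,1.449)
cell (2,2): code 1110 → (2.000,2.445)–(2.148,2.000)
cell (2,3): code 1101 → (2.606,4.000)–(2.000,3.245)
cell (2,4): code 1000 → (3.000,4.307)–(2.606,4.000)
cell (3,1): code 0110 → (3.000,1.449)–(4.000,1.668)
cell (3,4): code 1001 → (4.000,4.272)–(3.000,4.307)
cell (4,1): code 0010 → (4.000,1.668)–(4.478,2.000)
cell (4,2): code 0011 → (4.478,2.000)–(4.676,3.000)
cell (4,3): code 0011 → (4.676,3.000)–(4.206,4.000)
cell (4,4): code 0001 → (4.206,4.000)–(4.000,4.272)
cell (4,6): code 0100 → (4.148,7.000)–(5.000,6.276)
cell (4,7): code 1100 → (4.206,8.000)–(4.148,7.000)
cell (4,8): code 1000 → (5.000,8.592)–(4.206,8.000)
cell (5,1): code 0100 → (5.248,2.000)–(6.000,1.479)
cell (5,2): code 1000 → (6.000,2.694)–(5.248,2.000)
cell (5,6): code 0110 → (5.000,6.276)–(6.000,6.725)
cell (5,8): code 1001 → (6.000,8.278)–(5.000,8.592)
cell (6,1): code 0110 → (6.000,1.479)–(7.000,1.814)
cell (6,2): code 1001 → (7.000,2.222)–(6.000,2.694)
cell (6,6): code 0010 → (6.000,6.725)–(6.206,7.000)
cell (6,7): code 0011 → (6.206,7.000)–(6.219,8.000)
cell (6,8): code 0001 → (6.219,8.000)–(6.000,8.278)
cell (7,1): code 0010 → (7.000,1.814)–(7.144,2.000)
cell (7,2): code 0001 → (7.144,2.000)–(7.000,2.222)
total: 26 segments, chained into 3 closed loop(s), length Σ = 20.410738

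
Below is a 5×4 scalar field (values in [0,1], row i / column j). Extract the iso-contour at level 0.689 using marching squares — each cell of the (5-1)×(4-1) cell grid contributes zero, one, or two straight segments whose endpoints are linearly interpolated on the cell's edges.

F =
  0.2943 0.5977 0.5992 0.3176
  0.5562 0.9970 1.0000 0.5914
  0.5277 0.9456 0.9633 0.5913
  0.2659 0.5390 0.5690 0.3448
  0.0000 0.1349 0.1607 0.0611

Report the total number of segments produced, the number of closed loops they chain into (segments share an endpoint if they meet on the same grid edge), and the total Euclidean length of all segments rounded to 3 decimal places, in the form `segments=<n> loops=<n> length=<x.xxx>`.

cell (0,0): code 0100 → (0.229,1.000)–(1.000,0.301)
cell (0,1): code 1100 → (0.224,2.000)–(0.229,1.000)
cell (0,2): code 1000 → (1.000,2.761)–(0.224,2.000)
cell (1,0): code 0110 → (1.000,0.301)–(2.000,0.386)
cell (1,2): code 1001 → (2.000,2.737)–(1.000,2.761)
cell (2,0): code 0010 → (2.000,0.386)–(2.631,1.000)
cell (2,1): code 0011 → (2.631,1.000)–(2.696,2.000)
cell (2,2): code 0001 → (2.696,2.000)–(2.000,2.737)
total: 8 segments, chained into 1 closed loop(s), length Σ = 8.027902

segments=8 loops=1 length=8.028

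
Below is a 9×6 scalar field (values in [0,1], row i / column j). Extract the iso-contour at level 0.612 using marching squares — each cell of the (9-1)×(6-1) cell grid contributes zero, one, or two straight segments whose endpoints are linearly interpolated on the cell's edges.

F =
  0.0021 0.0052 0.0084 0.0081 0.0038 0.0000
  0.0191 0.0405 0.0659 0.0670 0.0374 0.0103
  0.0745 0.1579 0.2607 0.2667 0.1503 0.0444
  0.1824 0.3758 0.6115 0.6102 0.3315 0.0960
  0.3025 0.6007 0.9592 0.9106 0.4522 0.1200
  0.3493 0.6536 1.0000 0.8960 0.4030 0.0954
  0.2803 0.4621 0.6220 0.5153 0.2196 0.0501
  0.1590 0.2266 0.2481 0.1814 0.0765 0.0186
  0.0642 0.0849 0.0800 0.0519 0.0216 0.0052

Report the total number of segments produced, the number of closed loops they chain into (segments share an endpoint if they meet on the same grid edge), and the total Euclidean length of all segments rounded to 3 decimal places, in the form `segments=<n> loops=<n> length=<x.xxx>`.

cell (3,1): code 0100 → (3.001,2.000)–(4.000,1.032)
cell (3,2): code 1100 → (3.006,3.000)–(3.001,2.000)
cell (3,3): code 1000 → (4.000,3.651)–(3.006,3.000)
cell (4,0): code 0100 → (4.214,1.000)–(5.000,0.863)
cell (4,1): code 1110 → (4.000,1.032)–(4.214,1.000)
cell (4,3): code 1001 → (5.000,3.576)–(4.000,3.651)
cell (5,0): code 0010 → (5.000,0.863)–(5.217,1.000)
cell (5,1): code 0111 → (5.217,1.000)–(6.000,1.937)
cell (5,2): code 1011 → (6.000,2.094)–(5.746,3.000)
cell (5,3): code 0001 → (5.746,3.000)–(5.000,3.576)
cell (6,1): code 0010 → (6.000,1.937)–(6.027,2.000)
cell (6,2): code 0001 → (6.027,2.000)–(6.000,2.094)
total: 12 segments, chained into 1 closed loop(s), length Σ = 9.123625

segments=12 loops=1 length=9.124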